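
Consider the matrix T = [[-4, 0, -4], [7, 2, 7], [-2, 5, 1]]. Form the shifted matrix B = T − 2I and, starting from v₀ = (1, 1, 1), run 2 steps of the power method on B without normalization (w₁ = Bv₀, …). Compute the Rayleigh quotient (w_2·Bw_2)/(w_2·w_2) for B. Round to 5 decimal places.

-9.63958

B = T − 2I has rows (-6, 0, -4); (7, 0, 7); (-2, 5, -1)
w1 = Bv₀ = (-10, 14, 2)
w2 = Bw1 = (52, -56, 88)
Bw2 = (-664, 980, -472)
w2·Bw2 = -130944; w2·w2 = 13584; μ ≈ -130944/13584 = -9.63958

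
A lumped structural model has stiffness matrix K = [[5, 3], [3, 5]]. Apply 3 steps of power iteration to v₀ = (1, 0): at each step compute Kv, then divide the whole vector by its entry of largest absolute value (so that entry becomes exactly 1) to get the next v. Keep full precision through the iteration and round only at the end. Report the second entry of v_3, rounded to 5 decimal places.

Kv0 = (5.000000, 3.000000); divide by 5.000000 → v1 = (1.000000, 0.600000)
Kv1 = (6.800000, 6.000000); divide by 6.800000 → v2 = (1.000000, 0.882353)
Kv2 = (7.647059, 7.411765); divide by 7.647059 → v3 = (1.000000, 0.969231)
Requested entry of v3: 252/260 = 0.96923

0.96923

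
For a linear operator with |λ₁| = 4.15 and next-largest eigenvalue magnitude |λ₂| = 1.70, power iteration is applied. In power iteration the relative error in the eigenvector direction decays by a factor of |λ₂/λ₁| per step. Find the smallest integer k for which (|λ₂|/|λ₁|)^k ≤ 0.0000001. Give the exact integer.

|λ₂/λ₁| = 1.70/4.15 = 0.40964
Need k ≥ ln(0.0000001) / ln(0.40964) = -16.1181 / -0.8925 ≈ 18.060
Smallest integer k satisfying the bound: 19

19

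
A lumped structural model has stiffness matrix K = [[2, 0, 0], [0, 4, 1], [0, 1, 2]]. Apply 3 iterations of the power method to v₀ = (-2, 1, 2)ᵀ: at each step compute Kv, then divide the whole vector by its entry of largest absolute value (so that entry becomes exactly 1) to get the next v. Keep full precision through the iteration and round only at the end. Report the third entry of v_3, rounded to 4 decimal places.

0.4621

Kv0 = (-4.00000, 6.00000, 5.00000); divide by 6.00000 → v1 = (-0.66667, 1.00000, 0.83333)
Kv1 = (-1.33333, 4.83333, 2.66667); divide by 4.83333 → v2 = (-0.27586, 1.00000, 0.55172)
Kv2 = (-0.55172, 4.55172, 2.10345); divide by 4.55172 → v3 = (-0.12121, 1.00000, 0.46212)
Requested entry of v3: 61/132 = 0.4621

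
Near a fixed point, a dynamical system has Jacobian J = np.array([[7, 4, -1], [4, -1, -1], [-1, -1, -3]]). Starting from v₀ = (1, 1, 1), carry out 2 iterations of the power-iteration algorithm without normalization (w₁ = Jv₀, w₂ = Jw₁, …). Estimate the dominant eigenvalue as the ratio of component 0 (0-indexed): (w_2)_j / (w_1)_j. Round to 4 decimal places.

λ ≈ 8.3000

w1 = Jv₀ = (7·1 + 4·1 + (-1)·1; 4·1 + (-1)·1 + (-1)·1; (-1)·1 + (-1)·1 + (-3)·1) = (10, 2, -5)
w2 = Jw1 = (7·10 + 4·2 + (-1)·(-5); 4·10 + (-1)·2 + (-1)·(-5); (-1)·10 + (-1)·2 + (-3)·(-5)) = (83, 43, 3)
Ratio at component: 83 / 10 = 8.3000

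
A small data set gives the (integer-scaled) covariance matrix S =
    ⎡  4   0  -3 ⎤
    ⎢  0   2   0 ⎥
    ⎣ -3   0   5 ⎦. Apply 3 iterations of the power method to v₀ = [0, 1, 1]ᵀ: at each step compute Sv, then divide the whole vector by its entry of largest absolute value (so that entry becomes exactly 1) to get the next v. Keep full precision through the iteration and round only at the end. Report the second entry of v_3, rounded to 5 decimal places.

0.03187

Sv0 = (-3.000000, 2.000000, 5.000000); divide by 5.000000 → v1 = (-0.600000, 0.400000, 1.000000)
Sv1 = (-5.400000, 0.800000, 6.800000); divide by 6.800000 → v2 = (-0.794118, 0.117647, 1.000000)
Sv2 = (-6.176471, 0.235294, 7.382353); divide by 7.382353 → v3 = (-0.836653, 0.031873, 1.000000)
Requested entry of v3: 8/251 = 0.03187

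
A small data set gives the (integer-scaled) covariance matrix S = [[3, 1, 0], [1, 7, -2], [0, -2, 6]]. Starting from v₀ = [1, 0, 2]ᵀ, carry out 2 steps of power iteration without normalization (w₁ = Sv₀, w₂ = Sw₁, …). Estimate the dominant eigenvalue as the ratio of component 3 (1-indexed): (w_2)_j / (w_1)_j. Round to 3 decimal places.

6.500

w1 = Sv₀ = (3·1 + 1·0 + 0·2; 1·1 + 7·0 + (-2)·2; 0·1 + (-2)·0 + 6·2) = (3, -3, 12)
w2 = Sw1 = (3·3 + 1·(-3) + 0·12; 1·3 + 7·(-3) + (-2)·12; 0·3 + (-2)·(-3) + 6·12) = (6, -42, 78)
Ratio at component: 78 / 12 = 6.500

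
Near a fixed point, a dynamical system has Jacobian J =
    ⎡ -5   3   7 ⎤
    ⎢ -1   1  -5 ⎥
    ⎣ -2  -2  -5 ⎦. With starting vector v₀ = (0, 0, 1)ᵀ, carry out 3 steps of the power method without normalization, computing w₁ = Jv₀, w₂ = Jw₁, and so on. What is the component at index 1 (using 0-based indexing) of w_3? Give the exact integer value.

w1 = Jv₀ = ((-5)·0 + 3·0 + 7·1; (-1)·0 + 1·0 + (-5)·1; (-2)·0 + (-2)·0 + (-5)·1) = (7, -5, -5)
w2 = Jw1 = ((-5)·7 + 3·(-5) + 7·(-5); (-1)·7 + 1·(-5) + (-5)·(-5); (-2)·7 + (-2)·(-5) + (-5)·(-5)) = (-85, 13, 21)
w3 = Jw2 = (611, -7, 39)
The requested component of w3 is -7.

-7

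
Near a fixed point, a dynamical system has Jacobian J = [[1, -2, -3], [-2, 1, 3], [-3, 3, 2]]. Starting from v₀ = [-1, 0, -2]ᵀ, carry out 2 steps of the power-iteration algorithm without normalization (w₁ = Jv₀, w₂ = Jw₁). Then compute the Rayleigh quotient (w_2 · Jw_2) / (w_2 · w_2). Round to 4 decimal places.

6.5346

w1 = Jv₀ = (5, -4, -1)
w2 = Jw1 = (16, -17, -29)
Jw2 = (137, -136, -157)
w2·Jw2 = 16·137 + (-17)·(-136) + (-29)·(-157) = 9057; w2·w2 = 16·16 + (-17)·(-17) + (-29)·(-29) = 1386
λ ≈ 9057/1386 = 6.5346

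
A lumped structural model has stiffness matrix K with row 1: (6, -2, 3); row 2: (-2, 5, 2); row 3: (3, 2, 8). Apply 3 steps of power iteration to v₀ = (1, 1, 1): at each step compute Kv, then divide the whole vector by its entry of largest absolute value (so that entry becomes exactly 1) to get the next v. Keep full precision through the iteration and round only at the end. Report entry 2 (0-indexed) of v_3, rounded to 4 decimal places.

Kv0 = (7.00000, 5.00000, 13.00000); divide by 13.00000 → v1 = (0.53846, 0.38462, 1.00000)
Kv1 = (5.46154, 2.84615, 10.38462); divide by 10.38462 → v2 = (0.52593, 0.27407, 1.00000)
Kv2 = (5.60741, 2.31852, 10.12593); divide by 10.12593 → v3 = (0.55377, 0.22897, 1.00000)
Requested entry of v3: 1367/1367 = 1.0000

1.0000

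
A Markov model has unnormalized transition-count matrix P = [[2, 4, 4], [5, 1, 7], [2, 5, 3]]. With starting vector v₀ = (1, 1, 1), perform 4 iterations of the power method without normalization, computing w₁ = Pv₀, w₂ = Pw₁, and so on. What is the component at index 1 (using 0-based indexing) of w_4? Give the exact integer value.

16216

w1 = Pv₀ = (2·1 + 4·1 + 4·1; 5·1 + 1·1 + 7·1; 2·1 + 5·1 + 3·1) = (10, 13, 10)
w2 = Pw1 = (2·10 + 4·13 + 4·10; 5·10 + 1·13 + 7·10; 2·10 + 5·13 + 3·10) = (112, 133, 115)
w3 = Pw2 = (1216, 1498, 1234)
w4 = Pw3 = (13360, 16216, 13624)
The requested component of w4 is 16216.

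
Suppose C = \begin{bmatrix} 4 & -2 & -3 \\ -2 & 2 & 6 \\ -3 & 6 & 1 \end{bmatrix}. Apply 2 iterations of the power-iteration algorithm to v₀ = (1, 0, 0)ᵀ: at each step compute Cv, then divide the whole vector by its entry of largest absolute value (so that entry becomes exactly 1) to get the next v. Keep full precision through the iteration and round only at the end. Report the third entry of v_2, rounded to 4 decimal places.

0.9000

Cv0 = (4.00000, -2.00000, -3.00000); divide by 4.00000 → v1 = (1.00000, -0.50000, -0.75000)
Cv1 = (7.25000, -7.50000, -6.75000); divide by -7.50000 → v2 = (-0.96667, 1.00000, 0.90000)
Requested entry of v2: -27/-30 = 0.9000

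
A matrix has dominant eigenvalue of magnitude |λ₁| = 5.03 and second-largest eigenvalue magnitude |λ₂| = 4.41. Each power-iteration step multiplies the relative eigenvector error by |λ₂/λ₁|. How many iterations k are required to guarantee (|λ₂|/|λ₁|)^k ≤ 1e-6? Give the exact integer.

106

|λ₂/λ₁| = 4.41/5.03 = 0.87674
Need k ≥ ln(1e-6) / ln(0.87674) = -13.8155 / -0.1315 ≈ 105.025
Smallest integer k satisfying the bound: 106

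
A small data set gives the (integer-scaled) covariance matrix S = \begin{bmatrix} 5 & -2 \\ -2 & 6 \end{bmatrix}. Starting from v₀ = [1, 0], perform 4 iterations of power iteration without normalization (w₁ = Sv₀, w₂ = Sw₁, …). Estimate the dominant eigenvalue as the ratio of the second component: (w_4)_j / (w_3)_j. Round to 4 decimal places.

w1 = Sv₀ = (5, -2)
w2 = Sw1 = (29, -22)
w3 = Sw2 = (189, -190)
w4 = Sw3 = (1325, -1518)
Ratio at component: -1518 / -190 = 7.9895

7.9895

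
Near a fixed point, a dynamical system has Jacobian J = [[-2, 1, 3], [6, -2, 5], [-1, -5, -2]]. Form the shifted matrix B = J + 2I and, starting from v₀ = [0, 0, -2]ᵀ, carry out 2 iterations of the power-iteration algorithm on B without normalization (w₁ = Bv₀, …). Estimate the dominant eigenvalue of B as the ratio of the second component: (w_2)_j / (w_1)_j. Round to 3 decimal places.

B = J + 2I has rows (0, 1, 3); (6, 0, 5); (-1, -5, 0)
w1 = Bv₀ = (0·0 + 1·0 + 3·(-2); 6·0 + 0·0 + 5·(-2); (-1)·0 + (-5)·0 + 0·(-2)) = (-6, -10, 0)
w2 = Bw1 = (0·(-6) + 1·(-10) + 3·0; 6·(-6) + 0·(-10) + 5·0; (-1)·(-6) + (-5)·(-10) + 0·0) = (-10, -36, 56)
Ratio: -36/-10 = 3.600

3.600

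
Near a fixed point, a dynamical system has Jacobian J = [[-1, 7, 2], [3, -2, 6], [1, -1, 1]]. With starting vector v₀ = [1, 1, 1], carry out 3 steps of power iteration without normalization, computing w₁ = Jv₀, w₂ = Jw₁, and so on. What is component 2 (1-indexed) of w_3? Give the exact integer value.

w1 = Jv₀ = (8, 7, 1)
w2 = Jw1 = (43, 16, 2)
w3 = Jw2 = (73, 109, 29)
The requested component of w3 is 109.

109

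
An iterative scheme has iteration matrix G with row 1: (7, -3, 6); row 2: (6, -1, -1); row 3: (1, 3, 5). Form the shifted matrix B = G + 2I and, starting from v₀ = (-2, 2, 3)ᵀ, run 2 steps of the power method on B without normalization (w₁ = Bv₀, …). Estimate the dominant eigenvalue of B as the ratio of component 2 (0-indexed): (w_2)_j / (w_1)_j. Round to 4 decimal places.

5.2000

B = G + 2I has rows (9, -3, 6); (6, 1, -1); (1, 3, 7)
w1 = Bv₀ = (-6, -13, 25)
w2 = Bw1 = (135, -74, 130)
Ratio: 130/25 = 5.2000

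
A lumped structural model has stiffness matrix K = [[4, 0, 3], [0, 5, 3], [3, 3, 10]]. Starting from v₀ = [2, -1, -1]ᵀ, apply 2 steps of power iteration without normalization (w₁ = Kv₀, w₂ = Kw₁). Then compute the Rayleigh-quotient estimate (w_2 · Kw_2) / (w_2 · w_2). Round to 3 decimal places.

λ ≈ 11.082

w1 = Kv₀ = (4·2 + 0·(-1) + 3·(-1); 0·2 + 5·(-1) + 3·(-1); 3·2 + 3·(-1) + 10·(-1)) = (5, -8, -7)
w2 = Kw1 = (4·5 + 0·(-8) + 3·(-7); 0·5 + 5·(-8) + 3·(-7); 3·5 + 3·(-8) + 10·(-7)) = (-1, -61, -79)
Kw2 = (-241, -542, -976)
w2·Kw2 = (-1)·(-241) + (-61)·(-542) + (-79)·(-976) = 110407; w2·w2 = (-1)·(-1) + (-61)·(-61) + (-79)·(-79) = 9963
λ ≈ 110407/9963 = 11.082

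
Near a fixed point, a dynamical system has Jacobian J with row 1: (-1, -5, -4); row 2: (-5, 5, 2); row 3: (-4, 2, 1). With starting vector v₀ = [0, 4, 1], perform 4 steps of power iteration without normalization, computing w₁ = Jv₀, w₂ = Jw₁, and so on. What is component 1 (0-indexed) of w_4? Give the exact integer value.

w1 = Jv₀ = (-24, 22, 9)
w2 = Jw1 = (-122, 248, 149)
w3 = Jw2 = (-1714, 2148, 1133)
w4 = Jw3 = (-13558, 21576, 12285)
The requested component of w4 is 21576.

21576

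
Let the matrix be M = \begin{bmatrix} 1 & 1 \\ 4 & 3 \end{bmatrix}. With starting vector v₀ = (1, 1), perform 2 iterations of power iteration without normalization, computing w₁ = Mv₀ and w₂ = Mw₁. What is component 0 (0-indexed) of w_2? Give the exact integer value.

w1 = Mv₀ = (1·1 + 1·1; 4·1 + 3·1) = (2, 7)
w2 = Mw1 = (1·2 + 1·7; 4·2 + 3·7) = (9, 29)
The requested component of w2 is 9.

9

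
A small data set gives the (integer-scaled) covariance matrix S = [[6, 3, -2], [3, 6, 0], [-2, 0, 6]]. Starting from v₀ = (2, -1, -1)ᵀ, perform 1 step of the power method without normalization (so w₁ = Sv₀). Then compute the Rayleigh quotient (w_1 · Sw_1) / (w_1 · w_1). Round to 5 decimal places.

7.99095

w1 = Sv₀ = (6·2 + 3·(-1) + (-2)·(-1); 3·2 + 6·(-1) + 0·(-1); (-2)·2 + 0·(-1) + 6·(-1)) = (11, 0, -10)
Sw1 = (86, 33, -82)
w1·Sw1 = 11·86 + 0·33 + (-10)·(-82) = 1766; w1·w1 = 11·11 + 0·0 + (-10)·(-10) = 221
λ ≈ 1766/221 = 7.99095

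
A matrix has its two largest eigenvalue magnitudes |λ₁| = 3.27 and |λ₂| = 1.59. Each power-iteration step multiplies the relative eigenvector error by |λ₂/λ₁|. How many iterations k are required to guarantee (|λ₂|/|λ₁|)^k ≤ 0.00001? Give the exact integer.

16

|λ₂/λ₁| = 1.59/3.27 = 0.48624
Need k ≥ ln(0.00001) / ln(0.48624) = -11.5129 / -0.7211 ≈ 15.967
Smallest integer k satisfying the bound: 16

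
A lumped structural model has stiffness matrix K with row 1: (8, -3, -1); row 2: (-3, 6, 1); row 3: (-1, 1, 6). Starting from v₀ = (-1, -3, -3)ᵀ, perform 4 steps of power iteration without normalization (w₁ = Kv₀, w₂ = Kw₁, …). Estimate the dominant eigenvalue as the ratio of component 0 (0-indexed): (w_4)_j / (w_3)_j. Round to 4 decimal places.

w1 = Kv₀ = (8·(-1) + (-3)·(-3) + (-1)·(-3); (-3)·(-1) + 6·(-3) + 1·(-3); (-1)·(-1) + 1·(-3) + 6·(-3)) = (4, -18, -20)
w2 = Kw1 = (8·4 + (-3)·(-18) + (-1)·(-20); (-3)·4 + 6·(-18) + 1·(-20); (-1)·4 + 1·(-18) + 6·(-20)) = (106, -140, -142)
w3 = Kw2 = (1410, -1300, -1098)
w4 = Kw3 = (16278, -13128, -9298)
Ratio at component: 16278 / 1410 = 11.5447

λ ≈ 11.5447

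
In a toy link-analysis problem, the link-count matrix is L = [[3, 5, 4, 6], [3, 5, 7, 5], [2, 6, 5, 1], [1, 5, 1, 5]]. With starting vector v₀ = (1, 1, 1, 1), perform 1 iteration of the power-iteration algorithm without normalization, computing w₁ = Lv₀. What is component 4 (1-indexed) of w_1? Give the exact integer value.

12

w1 = Lv₀ = (3·1 + 5·1 + 4·1 + 6·1; 3·1 + 5·1 + 7·1 + 5·1; 2·1 + 6·1 + 5·1 + 1·1; 1·1 + 5·1 + 1·1 + 5·1) = (18, 20, 14, 12)
The requested component of w1 is 12.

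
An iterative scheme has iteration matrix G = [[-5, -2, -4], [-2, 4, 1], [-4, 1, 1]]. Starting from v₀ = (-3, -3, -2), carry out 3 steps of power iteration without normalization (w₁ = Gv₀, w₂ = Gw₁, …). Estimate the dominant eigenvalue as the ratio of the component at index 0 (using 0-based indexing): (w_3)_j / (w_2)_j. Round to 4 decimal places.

λ ≈ -9.0382

w1 = Gv₀ = (29, -8, 7)
w2 = Gw1 = (-157, -83, -117)
w3 = Gw2 = (1419, -135, 428)
Ratio at component: 1419 / -157 = -9.0382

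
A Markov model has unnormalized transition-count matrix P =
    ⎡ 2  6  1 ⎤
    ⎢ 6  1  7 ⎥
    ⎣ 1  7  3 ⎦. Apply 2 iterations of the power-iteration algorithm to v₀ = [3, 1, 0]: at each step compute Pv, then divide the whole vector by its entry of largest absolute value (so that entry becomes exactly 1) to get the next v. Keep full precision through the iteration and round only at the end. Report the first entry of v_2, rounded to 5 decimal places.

Pv0 = (12.000000, 19.000000, 10.000000); divide by 19.000000 → v1 = (0.631579, 1.000000, 0.526316)
Pv1 = (7.789474, 8.473684, 9.210526); divide by 9.210526 → v2 = (0.845714, 0.920000, 1.000000)
Requested entry of v2: 148/175 = 0.84571

0.84571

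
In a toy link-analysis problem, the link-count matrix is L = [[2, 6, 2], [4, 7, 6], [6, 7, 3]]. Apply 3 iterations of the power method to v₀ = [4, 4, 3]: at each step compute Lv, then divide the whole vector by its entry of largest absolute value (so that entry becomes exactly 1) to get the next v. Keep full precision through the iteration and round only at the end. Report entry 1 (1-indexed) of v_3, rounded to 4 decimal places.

0.6095

Lv0 = (38.00000, 62.00000, 61.00000); divide by 62.00000 → v1 = (0.61290, 1.00000, 0.98387)
Lv1 = (9.19355, 15.35484, 13.62903); divide by 15.35484 → v2 = (0.59874, 1.00000, 0.88761)
Lv2 = (8.97269, 14.72059, 13.25525); divide by 14.72059 → v3 = (0.60953, 1.00000, 0.90046)
Requested entry of v3: 8542/14014 = 0.6095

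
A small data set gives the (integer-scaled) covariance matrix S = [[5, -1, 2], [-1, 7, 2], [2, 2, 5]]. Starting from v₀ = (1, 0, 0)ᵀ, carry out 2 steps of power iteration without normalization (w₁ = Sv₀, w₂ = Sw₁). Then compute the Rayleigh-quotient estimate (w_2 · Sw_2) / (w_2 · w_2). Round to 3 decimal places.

6.702

w1 = Sv₀ = (5, -1, 2)
w2 = Sw1 = (30, -8, 18)
Sw2 = (194, -50, 134)
w2·Sw2 = 30·194 + (-8)·(-50) + 18·134 = 8632; w2·w2 = 30·30 + (-8)·(-8) + 18·18 = 1288
λ ≈ 8632/1288 = 6.702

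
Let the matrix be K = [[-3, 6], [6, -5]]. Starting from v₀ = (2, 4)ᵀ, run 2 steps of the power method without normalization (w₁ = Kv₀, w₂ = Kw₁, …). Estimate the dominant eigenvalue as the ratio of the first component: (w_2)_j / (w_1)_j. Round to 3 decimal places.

-5.667

w1 = Kv₀ = ((-3)·2 + 6·4; 6·2 + (-5)·4) = (18, -8)
w2 = Kw1 = ((-3)·18 + 6·(-8); 6·18 + (-5)·(-8)) = (-102, 148)
Ratio at component: -102 / 18 = -5.667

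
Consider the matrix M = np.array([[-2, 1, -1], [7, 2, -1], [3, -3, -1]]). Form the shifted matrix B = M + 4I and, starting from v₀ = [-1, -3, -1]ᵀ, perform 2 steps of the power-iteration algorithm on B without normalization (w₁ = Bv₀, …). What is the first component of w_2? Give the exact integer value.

B = M + 4I has rows (2, 1, -1); (7, 6, -1); (3, -3, 3)
w1 = Bv₀ = (2·(-1) + 1·(-3) + (-1)·(-1); 7·(-1) + 6·(-3) + (-1)·(-1); 3·(-1) + (-3)·(-3) + 3·(-1)) = (-4, -24, 3)
w2 = Bw1 = (2·(-4) + 1·(-24) + (-1)·3; 7·(-4) + 6·(-24) + (-1)·3; 3·(-4) + (-3)·(-24) + 3·3) = (-35, -175, 69)
Requested component of w2: -35

-35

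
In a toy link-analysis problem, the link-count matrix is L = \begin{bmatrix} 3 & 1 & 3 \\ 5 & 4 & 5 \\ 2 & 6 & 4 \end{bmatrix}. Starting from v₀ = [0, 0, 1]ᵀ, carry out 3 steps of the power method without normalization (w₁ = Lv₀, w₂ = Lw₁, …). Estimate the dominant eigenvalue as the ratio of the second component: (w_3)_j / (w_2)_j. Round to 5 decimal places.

w1 = Lv₀ = (3, 5, 4)
w2 = Lw1 = (26, 55, 52)
w3 = Lw2 = (289, 610, 590)
Ratio at component: 610 / 55 = 11.09091

11.09091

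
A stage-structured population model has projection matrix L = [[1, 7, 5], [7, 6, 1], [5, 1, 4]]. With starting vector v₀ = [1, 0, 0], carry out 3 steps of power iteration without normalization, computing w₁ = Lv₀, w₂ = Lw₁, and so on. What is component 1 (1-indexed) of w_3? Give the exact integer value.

613

w1 = Lv₀ = (1·1 + 7·0 + 5·0; 7·1 + 6·0 + 1·0; 5·1 + 1·0 + 4·0) = (1, 7, 5)
w2 = Lw1 = (1·1 + 7·7 + 5·5; 7·1 + 6·7 + 1·5; 5·1 + 1·7 + 4·5) = (75, 54, 32)
w3 = Lw2 = (613, 881, 557)
The requested component of w3 is 613.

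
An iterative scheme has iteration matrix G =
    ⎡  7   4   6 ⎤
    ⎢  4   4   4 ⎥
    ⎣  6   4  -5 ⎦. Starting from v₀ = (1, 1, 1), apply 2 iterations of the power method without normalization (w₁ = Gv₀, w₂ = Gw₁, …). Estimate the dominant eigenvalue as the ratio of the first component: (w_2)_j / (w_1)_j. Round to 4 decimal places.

11.5882

w1 = Gv₀ = (7·1 + 4·1 + 6·1; 4·1 + 4·1 + 4·1; 6·1 + 4·1 + (-5)·1) = (17, 12, 5)
w2 = Gw1 = (7·17 + 4·12 + 6·5; 4·17 + 4·12 + 4·5; 6·17 + 4·12 + (-5)·5) = (197, 136, 125)
Ratio at component: 197 / 17 = 11.5882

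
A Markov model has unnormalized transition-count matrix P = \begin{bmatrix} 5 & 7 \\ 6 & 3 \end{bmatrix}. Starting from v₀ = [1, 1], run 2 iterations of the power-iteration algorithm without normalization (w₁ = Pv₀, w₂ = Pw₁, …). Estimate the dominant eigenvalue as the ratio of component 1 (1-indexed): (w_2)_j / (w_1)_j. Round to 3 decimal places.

λ ≈ 10.250

w1 = Pv₀ = (5·1 + 7·1; 6·1 + 3·1) = (12, 9)
w2 = Pw1 = (5·12 + 7·9; 6·12 + 3·9) = (123, 99)
Ratio at component: 123 / 12 = 10.250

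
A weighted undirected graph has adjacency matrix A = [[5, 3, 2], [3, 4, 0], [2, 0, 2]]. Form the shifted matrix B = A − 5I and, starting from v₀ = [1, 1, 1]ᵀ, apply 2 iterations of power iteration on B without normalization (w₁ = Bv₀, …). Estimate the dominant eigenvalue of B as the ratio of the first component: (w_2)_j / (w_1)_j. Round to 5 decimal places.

B = A − 5I has rows (0, 3, 2); (3, -1, 0); (2, 0, -3)
w1 = Bv₀ = (5, 2, -1)
w2 = Bw1 = (4, 13, 13)
Ratio: 4/5 = 0.80000

μ ≈ 0.80000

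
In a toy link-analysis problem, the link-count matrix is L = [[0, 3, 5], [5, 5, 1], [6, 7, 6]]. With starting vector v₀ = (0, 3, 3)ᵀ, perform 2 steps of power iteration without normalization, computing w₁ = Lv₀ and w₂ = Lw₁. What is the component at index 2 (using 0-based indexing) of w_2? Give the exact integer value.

504

w1 = Lv₀ = (24, 18, 39)
w2 = Lw1 = (249, 249, 504)
The requested component of w2 is 504.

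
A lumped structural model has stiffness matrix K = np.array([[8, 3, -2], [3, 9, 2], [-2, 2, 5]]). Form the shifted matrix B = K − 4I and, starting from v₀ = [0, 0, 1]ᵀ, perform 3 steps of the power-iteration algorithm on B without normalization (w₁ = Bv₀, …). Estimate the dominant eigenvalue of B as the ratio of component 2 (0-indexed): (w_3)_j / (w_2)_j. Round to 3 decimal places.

μ ≈ 3.222

B = K − 4I has rows (4, 3, -2); (3, 5, 2); (-2, 2, 1)
w1 = Bv₀ = (4·0 + 3·0 + (-2)·1; 3·0 + 5·0 + 2·1; (-2)·0 + 2·0 + 1·1) = (-2, 2, 1)
w2 = Bw1 = (4·(-2) + 3·2 + (-2)·1; 3·(-2) + 5·2 + 2·1; (-2)·(-2) + 2·2 + 1·1) = (-4, 6, 9)
w3 = Bw2 = (-16, 36, 29)
Ratio: 29/9 = 3.222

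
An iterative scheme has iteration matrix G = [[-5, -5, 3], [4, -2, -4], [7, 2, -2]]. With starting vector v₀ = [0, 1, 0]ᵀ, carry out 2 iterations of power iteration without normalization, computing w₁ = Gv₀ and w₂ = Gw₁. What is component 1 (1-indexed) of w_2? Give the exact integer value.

w1 = Gv₀ = ((-5)·0 + (-5)·1 + 3·0; 4·0 + (-2)·1 + (-4)·0; 7·0 + 2·1 + (-2)·0) = (-5, -2, 2)
w2 = Gw1 = ((-5)·(-5) + (-5)·(-2) + 3·2; 4·(-5) + (-2)·(-2) + (-4)·2; 7·(-5) + 2·(-2) + (-2)·2) = (41, -24, -43)
The requested component of w2 is 41.

41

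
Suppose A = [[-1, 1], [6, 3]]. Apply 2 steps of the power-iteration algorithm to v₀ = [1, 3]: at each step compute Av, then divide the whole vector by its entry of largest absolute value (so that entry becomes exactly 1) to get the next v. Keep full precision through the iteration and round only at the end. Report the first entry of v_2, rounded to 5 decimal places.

Av0 = (2.000000, 15.000000); divide by 15.000000 → v1 = (0.133333, 1.000000)
Av1 = (0.866667, 3.800000); divide by 3.800000 → v2 = (0.228070, 1.000000)
Requested entry of v2: 13/57 = 0.22807

0.22807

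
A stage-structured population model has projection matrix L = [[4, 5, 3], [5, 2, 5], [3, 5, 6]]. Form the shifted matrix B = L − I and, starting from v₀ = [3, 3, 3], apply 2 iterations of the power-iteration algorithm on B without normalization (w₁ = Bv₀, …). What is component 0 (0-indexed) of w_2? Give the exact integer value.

381

B = L − I has rows (3, 5, 3); (5, 1, 5); (3, 5, 5)
w1 = Bv₀ = (3·3 + 5·3 + 3·3; 5·3 + 1·3 + 5·3; 3·3 + 5·3 + 5·3) = (33, 33, 39)
w2 = Bw1 = (3·33 + 5·33 + 3·39; 5·33 + 1·33 + 5·39; 3·33 + 5·33 + 5·39) = (381, 393, 459)
Requested component of w2: 381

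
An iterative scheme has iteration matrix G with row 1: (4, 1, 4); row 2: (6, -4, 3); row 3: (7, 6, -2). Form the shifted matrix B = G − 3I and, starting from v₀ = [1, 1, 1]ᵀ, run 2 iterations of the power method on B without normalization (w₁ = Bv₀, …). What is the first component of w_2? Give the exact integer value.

40

B = G − 3I has rows (1, 1, 4); (6, -7, 3); (7, 6, -5)
w1 = Bv₀ = (1·1 + 1·1 + 4·1; 6·1 + (-7)·1 + 3·1; 7·1 + 6·1 + (-5)·1) = (6, 2, 8)
w2 = Bw1 = (1·6 + 1·2 + 4·8; 6·6 + (-7)·2 + 3·8; 7·6 + 6·2 + (-5)·8) = (40, 46, 14)
Requested component of w2: 40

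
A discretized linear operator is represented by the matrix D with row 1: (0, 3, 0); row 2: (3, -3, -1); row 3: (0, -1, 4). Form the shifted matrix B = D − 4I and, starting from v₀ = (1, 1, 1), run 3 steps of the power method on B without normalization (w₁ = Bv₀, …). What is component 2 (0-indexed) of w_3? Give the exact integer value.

B = D − 4I has rows (-4, 3, 0); (3, -7, -1); (0, -1, 0)
w1 = Bv₀ = ((-4)·1 + 3·1 + 0·1; 3·1 + (-7)·1 + (-1)·1; 0·1 + (-1)·1 + 0·1) = (-1, -5, -1)
w2 = Bw1 = ((-4)·(-1) + 3·(-5) + 0·(-1); 3·(-1) + (-7)·(-5) + (-1)·(-1); 0·(-1) + (-1)·(-5) + 0·(-1)) = (-11, 33, 5)
w3 = Bw2 = (143, -269, -33)
Requested component of w3: -33

-33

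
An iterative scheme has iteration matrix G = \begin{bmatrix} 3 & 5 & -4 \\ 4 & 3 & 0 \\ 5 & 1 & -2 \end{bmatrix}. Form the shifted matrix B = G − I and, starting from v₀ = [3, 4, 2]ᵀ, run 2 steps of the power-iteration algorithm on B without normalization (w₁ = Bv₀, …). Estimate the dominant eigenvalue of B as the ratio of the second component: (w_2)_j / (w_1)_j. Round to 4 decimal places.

B = G − I has rows (2, 5, -4); (4, 2, 0); (5, 1, -3)
w1 = Bv₀ = (18, 20, 13)
w2 = Bw1 = (84, 112, 71)
Ratio: 112/20 = 5.6000

μ ≈ 5.6000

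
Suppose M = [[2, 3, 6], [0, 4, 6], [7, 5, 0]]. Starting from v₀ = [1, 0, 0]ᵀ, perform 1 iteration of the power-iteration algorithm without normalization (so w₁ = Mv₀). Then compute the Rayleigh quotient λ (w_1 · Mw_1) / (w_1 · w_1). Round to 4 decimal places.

3.5849

w1 = Mv₀ = (2·1 + 3·0 + 6·0; 0·1 + 4·0 + 6·0; 7·1 + 5·0 + 0·0) = (2, 0, 7)
Mw1 = (46, 42, 14)
w1·Mw1 = 2·46 + 0·42 + 7·14 = 190; w1·w1 = 2·2 + 0·0 + 7·7 = 53
λ ≈ 190/53 = 3.5849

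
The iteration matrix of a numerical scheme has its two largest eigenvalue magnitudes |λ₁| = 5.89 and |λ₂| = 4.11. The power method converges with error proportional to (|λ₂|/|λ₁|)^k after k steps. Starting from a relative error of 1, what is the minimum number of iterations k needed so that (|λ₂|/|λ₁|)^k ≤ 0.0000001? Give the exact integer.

45

|λ₂/λ₁| = 4.11/5.89 = 0.69779
Need k ≥ ln(0.0000001) / ln(0.69779) = -16.1181 / -0.3598 ≈ 44.793
Smallest integer k satisfying the bound: 45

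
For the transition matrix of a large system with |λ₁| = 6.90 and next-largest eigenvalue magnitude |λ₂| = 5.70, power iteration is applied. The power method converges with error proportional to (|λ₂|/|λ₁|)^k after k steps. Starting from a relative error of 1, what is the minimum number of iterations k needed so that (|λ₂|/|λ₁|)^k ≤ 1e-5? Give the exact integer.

61

|λ₂/λ₁| = 5.70/6.90 = 0.82609
Need k ≥ ln(1e-5) / ln(0.82609) = -11.5129 / -0.1911 ≈ 60.260
Smallest integer k satisfying the bound: 61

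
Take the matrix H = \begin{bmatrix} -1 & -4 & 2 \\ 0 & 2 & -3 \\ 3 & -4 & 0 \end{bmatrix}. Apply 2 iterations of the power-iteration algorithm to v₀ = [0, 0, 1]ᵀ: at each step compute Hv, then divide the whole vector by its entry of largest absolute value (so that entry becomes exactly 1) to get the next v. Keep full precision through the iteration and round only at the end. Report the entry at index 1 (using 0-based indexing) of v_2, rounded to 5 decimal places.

-0.33333

Hv0 = (2.000000, -3.000000, 0.000000); divide by -3.000000 → v1 = (-0.666667, 1.000000, 0.000000)
Hv1 = (-3.333333, 2.000000, -6.000000); divide by -6.000000 → v2 = (0.555556, -0.333333, 1.000000)
Requested entry of v2: -6/18 = -0.33333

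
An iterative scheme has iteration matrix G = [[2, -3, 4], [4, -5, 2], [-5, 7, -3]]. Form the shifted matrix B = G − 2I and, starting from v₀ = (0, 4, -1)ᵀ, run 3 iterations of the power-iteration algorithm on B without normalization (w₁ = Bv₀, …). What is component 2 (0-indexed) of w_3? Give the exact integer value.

1849

B = G − 2I has rows (0, -3, 4); (4, -7, 2); (-5, 7, -5)
w1 = Bv₀ = (0·0 + (-3)·4 + 4·(-1); 4·0 + (-7)·4 + 2·(-1); (-5)·0 + 7·4 + (-5)·(-1)) = (-16, -30, 33)
w2 = Bw1 = (0·(-16) + (-3)·(-30) + 4·33; 4·(-16) + (-7)·(-30) + 2·33; (-5)·(-16) + 7·(-30) + (-5)·33) = (222, 212, -295)
w3 = Bw2 = (-1816, -1186, 1849)
Requested component of w3: 1849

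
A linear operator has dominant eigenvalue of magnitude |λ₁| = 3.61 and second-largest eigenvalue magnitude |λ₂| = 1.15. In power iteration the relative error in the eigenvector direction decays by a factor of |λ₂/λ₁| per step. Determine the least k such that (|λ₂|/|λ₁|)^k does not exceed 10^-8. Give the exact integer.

17

|λ₂/λ₁| = 1.15/3.61 = 0.31856
Need k ≥ ln(10^-8) / ln(0.31856) = -18.4207 / -1.1439 ≈ 16.103
Smallest integer k satisfying the bound: 17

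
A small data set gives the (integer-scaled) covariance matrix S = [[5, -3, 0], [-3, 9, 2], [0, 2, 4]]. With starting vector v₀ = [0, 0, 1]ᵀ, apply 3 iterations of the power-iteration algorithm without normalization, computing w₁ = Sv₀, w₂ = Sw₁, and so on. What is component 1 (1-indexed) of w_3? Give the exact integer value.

-108

w1 = Sv₀ = (0, 2, 4)
w2 = Sw1 = (-6, 26, 20)
w3 = Sw2 = (-108, 292, 132)
The requested component of w3 is -108.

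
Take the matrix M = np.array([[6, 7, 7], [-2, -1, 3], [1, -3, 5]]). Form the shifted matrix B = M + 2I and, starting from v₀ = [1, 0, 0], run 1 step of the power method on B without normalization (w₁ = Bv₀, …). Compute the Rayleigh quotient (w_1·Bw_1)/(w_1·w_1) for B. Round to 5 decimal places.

μ ≈ 7.34783

B = M + 2I has rows (8, 7, 7); (-2, 1, 3); (1, -3, 7)
w1 = Bv₀ = (8·1 + 7·0 + 7·0; (-2)·1 + 1·0 + 3·0; 1·1 + (-3)·0 + 7·0) = (8, -2, 1)
Bw1 = (57, -15, 21)
w1·Bw1 = 507; w1·w1 = 69; μ ≈ 507/69 = 7.34783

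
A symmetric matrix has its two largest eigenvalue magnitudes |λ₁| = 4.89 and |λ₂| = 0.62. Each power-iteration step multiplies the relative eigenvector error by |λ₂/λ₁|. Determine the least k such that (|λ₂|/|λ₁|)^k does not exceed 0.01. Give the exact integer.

3

|λ₂/λ₁| = 0.62/4.89 = 0.12679
Need k ≥ ln(0.01) / ln(0.12679) = -4.6052 / -2.0652 ≈ 2.230
Smallest integer k satisfying the bound: 3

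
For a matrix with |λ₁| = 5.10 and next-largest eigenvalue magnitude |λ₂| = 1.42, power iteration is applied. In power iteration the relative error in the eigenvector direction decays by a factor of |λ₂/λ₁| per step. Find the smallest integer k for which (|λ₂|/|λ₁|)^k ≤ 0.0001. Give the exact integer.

|λ₂/λ₁| = 1.42/5.10 = 0.27843
Need k ≥ ln(0.0001) / ln(0.27843) = -9.2103 / -1.2786 ≈ 7.204
Smallest integer k satisfying the bound: 8

8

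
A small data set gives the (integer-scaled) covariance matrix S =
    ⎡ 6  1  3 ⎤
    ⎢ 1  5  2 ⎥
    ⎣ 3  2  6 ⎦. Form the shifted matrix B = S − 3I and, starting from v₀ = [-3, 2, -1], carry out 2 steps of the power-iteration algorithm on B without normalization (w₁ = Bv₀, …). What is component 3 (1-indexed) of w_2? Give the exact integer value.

-56

B = S − 3I has rows (3, 1, 3); (1, 2, 2); (3, 2, 3)
w1 = Bv₀ = (-10, -1, -8)
w2 = Bw1 = (-55, -28, -56)
Requested component of w2: -56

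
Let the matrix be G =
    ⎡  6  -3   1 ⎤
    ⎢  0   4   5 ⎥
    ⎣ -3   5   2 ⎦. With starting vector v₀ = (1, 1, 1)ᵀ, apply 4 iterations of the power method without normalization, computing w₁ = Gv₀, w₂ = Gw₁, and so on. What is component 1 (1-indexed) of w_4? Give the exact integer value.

-1654

w1 = Gv₀ = (4, 9, 4)
w2 = Gw1 = (1, 56, 41)
w3 = Gw2 = (-121, 429, 359)
w4 = Gw3 = (-1654, 3511, 3226)
The requested component of w4 is -1654.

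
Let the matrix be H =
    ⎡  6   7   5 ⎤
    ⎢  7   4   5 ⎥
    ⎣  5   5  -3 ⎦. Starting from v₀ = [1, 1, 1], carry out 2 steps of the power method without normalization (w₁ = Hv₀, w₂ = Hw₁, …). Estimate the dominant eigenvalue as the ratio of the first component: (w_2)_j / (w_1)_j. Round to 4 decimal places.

w1 = Hv₀ = (6·1 + 7·1 + 5·1; 7·1 + 4·1 + 5·1; 5·1 + 5·1 + (-3)·1) = (18, 16, 7)
w2 = Hw1 = (6·18 + 7·16 + 5·7; 7·18 + 4·16 + 5·7; 5·18 + 5·16 + (-3)·7) = (255, 225, 149)
Ratio at component: 255 / 18 = 14.1667

14.1667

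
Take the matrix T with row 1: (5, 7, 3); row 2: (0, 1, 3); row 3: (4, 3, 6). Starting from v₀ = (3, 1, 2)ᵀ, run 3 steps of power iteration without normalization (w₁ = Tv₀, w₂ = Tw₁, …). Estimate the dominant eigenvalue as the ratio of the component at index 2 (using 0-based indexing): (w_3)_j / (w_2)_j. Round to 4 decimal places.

w1 = Tv₀ = (5·3 + 7·1 + 3·2; 0·3 + 1·1 + 3·2; 4·3 + 3·1 + 6·2) = (28, 7, 27)
w2 = Tw1 = (5·28 + 7·7 + 3·27; 0·28 + 1·7 + 3·27; 4·28 + 3·7 + 6·27) = (270, 88, 295)
w3 = Tw2 = (2851, 973, 3114)
Ratio at component: 3114 / 295 = 10.5559

10.5559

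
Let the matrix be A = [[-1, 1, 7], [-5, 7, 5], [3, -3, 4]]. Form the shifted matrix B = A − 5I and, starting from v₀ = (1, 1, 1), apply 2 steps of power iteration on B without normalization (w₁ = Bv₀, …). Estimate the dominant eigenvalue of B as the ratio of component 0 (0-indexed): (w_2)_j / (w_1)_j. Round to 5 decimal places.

μ ≈ -8.50000

B = A − 5I has rows (-6, 1, 7); (-5, 2, 5); (3, -3, -1)
w1 = Bv₀ = ((-6)·1 + 1·1 + 7·1; (-5)·1 + 2·1 + 5·1; 3·1 + (-3)·1 + (-1)·1) = (2, 2, -1)
w2 = Bw1 = ((-6)·2 + 1·2 + 7·(-1); (-5)·2 + 2·2 + 5·(-1); 3·2 + (-3)·2 + (-1)·(-1)) = (-17, -11, 1)
Ratio: -17/2 = -8.50000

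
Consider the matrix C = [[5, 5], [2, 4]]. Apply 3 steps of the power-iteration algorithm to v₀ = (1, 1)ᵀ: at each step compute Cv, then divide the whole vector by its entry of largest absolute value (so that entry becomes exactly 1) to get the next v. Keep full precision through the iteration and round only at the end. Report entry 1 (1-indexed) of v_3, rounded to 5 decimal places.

1.00000

Cv0 = (10.000000, 6.000000); divide by 10.000000 → v1 = (1.000000, 0.600000)
Cv1 = (8.000000, 4.400000); divide by 8.000000 → v2 = (1.000000, 0.550000)
Cv2 = (7.750000, 4.200000); divide by 7.750000 → v3 = (1.000000, 0.541935)
Requested entry of v3: 620/620 = 1.00000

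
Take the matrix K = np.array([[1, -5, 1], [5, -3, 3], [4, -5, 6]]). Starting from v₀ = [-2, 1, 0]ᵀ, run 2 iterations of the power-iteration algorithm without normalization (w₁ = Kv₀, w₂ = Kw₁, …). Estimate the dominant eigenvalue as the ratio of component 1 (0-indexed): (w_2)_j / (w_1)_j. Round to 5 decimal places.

w1 = Kv₀ = (1·(-2) + (-5)·1 + 1·0; 5·(-2) + (-3)·1 + 3·0; 4·(-2) + (-5)·1 + 6·0) = (-7, -13, -13)
w2 = Kw1 = (1·(-7) + (-5)·(-13) + 1·(-13); 5·(-7) + (-3)·(-13) + 3·(-13); 4·(-7) + (-5)·(-13) + 6·(-13)) = (45, -35, -41)
Ratio at component: -35 / -13 = 2.69231

λ ≈ 2.69231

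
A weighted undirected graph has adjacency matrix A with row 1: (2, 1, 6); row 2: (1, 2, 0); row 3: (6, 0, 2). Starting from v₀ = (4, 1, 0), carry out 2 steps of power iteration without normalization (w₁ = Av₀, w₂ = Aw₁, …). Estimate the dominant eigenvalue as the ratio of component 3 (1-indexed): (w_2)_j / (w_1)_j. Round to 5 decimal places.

w1 = Av₀ = (2·4 + 1·1 + 6·0; 1·4 + 2·1 + 0·0; 6·4 + 0·1 + 2·0) = (9, 6, 24)
w2 = Aw1 = (2·9 + 1·6 + 6·24; 1·9 + 2·6 + 0·24; 6·9 + 0·6 + 2·24) = (168, 21, 102)
Ratio at component: 102 / 24 = 4.25000

4.25000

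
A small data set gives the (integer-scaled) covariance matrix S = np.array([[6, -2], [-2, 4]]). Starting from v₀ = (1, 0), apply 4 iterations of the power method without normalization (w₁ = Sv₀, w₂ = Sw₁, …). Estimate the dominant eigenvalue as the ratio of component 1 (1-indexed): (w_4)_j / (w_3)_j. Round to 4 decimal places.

w1 = Sv₀ = (6·1 + (-2)·0; (-2)·1 + 4·0) = (6, -2)
w2 = Sw1 = (6·6 + (-2)·(-2); (-2)·6 + 4·(-2)) = (40, -20)
w3 = Sw2 = (280, -160)
w4 = Sw3 = (2000, -1200)
Ratio at component: 2000 / 280 = 7.1429

7.1429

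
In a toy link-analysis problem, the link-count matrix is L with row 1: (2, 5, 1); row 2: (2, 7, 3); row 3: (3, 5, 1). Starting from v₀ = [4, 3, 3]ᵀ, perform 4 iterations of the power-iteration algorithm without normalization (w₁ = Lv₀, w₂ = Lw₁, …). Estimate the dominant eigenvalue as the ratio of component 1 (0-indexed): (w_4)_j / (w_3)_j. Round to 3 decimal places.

λ ≈ 10.546

w1 = Lv₀ = (2·4 + 5·3 + 1·3; 2·4 + 7·3 + 3·3; 3·4 + 5·3 + 1·3) = (26, 38, 30)
w2 = Lw1 = (2·26 + 5·38 + 1·30; 2·26 + 7·38 + 3·30; 3·26 + 5·38 + 1·30) = (272, 408, 298)
w3 = Lw2 = (2882, 4294, 3154)
w4 = Lw3 = (30388, 45284, 33270)
Ratio at component: 45284 / 4294 = 10.546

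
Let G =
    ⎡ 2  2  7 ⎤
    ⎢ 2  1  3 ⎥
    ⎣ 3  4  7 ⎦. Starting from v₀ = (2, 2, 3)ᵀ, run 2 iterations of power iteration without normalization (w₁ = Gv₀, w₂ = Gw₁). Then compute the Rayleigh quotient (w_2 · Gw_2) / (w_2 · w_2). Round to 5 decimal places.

11.34226

w1 = Gv₀ = (29, 15, 35)
w2 = Gw1 = (333, 178, 392)
Gw2 = (3766, 2020, 4455)
w2·Gw2 = 333·3766 + 178·2020 + 392·4455 = 3359998; w2·w2 = 333·333 + 178·178 + 392·392 = 296237
λ ≈ 3359998/296237 = 11.34226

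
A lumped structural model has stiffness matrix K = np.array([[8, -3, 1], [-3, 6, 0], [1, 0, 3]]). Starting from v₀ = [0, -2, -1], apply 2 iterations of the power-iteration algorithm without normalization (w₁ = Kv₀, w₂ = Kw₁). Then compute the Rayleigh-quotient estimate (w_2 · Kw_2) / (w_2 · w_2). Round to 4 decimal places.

w1 = Kv₀ = (5, -12, -3)
w2 = Kw1 = (73, -87, -4)
Kw2 = (841, -741, 61)
w2·Kw2 = 73·841 + (-87)·(-741) + (-4)·61 = 125616; w2·w2 = 73·73 + (-87)·(-87) + (-4)·(-4) = 12914
λ ≈ 125616/12914 = 9.7271

9.7271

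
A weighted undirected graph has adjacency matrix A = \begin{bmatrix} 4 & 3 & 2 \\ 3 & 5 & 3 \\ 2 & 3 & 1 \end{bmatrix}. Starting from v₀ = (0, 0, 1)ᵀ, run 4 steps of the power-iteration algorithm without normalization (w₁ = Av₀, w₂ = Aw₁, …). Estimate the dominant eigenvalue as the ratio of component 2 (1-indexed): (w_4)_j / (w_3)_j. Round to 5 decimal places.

9.10959

w1 = Av₀ = (4·0 + 3·0 + 2·1; 3·0 + 5·0 + 3·1; 2·0 + 3·0 + 1·1) = (2, 3, 1)
w2 = Aw1 = (4·2 + 3·3 + 2·1; 3·2 + 5·3 + 3·1; 2·2 + 3·3 + 1·1) = (19, 24, 14)
w3 = Aw2 = (176, 219, 124)
w4 = Aw3 = (1609, 1995, 1133)
Ratio at component: 1995 / 219 = 9.10959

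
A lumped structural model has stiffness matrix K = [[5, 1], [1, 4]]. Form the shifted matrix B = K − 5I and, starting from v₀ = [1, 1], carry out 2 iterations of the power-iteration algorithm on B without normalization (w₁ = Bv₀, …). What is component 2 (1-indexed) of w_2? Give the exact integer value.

B = K − 5I has rows (0, 1); (1, -1)
w1 = Bv₀ = (0·1 + 1·1; 1·1 + (-1)·1) = (1, 0)
w2 = Bw1 = (0·1 + 1·0; 1·1 + (-1)·0) = (0, 1)
Requested component of w2: 1

1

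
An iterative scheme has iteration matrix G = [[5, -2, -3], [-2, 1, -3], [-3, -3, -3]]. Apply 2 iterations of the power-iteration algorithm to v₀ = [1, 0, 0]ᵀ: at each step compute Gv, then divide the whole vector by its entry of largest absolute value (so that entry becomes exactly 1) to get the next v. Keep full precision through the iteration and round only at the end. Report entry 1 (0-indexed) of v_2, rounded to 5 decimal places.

-0.07895

Gv0 = (5.000000, -2.000000, -3.000000); divide by 5.000000 → v1 = (1.000000, -0.400000, -0.600000)
Gv1 = (7.600000, -0.600000, 0.000000); divide by 7.600000 → v2 = (1.000000, -0.078947, 0.000000)
Requested entry of v2: -3/38 = -0.07895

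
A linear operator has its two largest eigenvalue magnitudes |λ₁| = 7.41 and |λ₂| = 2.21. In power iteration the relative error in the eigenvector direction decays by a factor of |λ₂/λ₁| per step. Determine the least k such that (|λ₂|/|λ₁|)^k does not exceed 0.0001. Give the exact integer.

|λ₂/λ₁| = 2.21/7.41 = 0.29825
Need k ≥ ln(0.0001) / ln(0.29825) = -9.2103 / -1.2098 ≈ 7.613
Smallest integer k satisfying the bound: 8

8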